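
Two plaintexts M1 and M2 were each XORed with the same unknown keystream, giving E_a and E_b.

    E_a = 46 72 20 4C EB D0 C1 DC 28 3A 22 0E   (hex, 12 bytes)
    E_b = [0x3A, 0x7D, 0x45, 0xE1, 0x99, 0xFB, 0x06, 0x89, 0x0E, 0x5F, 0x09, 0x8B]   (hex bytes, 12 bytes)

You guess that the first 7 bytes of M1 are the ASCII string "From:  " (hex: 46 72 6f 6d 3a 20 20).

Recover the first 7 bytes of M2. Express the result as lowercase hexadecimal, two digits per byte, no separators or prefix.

3a7d0ac0480be7

First, E_a ⊕ E_b = (M1 ⊕ K) ⊕ (M2 ⊕ K) = M1 ⊕ M2, so the key drops out. Then M2 = (M1 ⊕ M2) ⊕ M1 over the first 7 bytes.
byte 0: (46 XOR 3a) XOR 46 = 7c XOR 46 = 3a
byte 1: (72 XOR 7d) XOR 72 = 0f XOR 72 = 7d
byte 2: (20 XOR 45) XOR 6f = 65 XOR 6f = 0a
byte 3: (4c XOR e1) XOR 6d = ad XOR 6d = c0
byte 4: (eb XOR 99) XOR 3a = 72 XOR 3a = 48
byte 5: (d0 XOR fb) XOR 20 = 2b XOR 20 = 0b
byte 6: (c1 XOR 06) XOR 20 = c7 XOR 20 = e7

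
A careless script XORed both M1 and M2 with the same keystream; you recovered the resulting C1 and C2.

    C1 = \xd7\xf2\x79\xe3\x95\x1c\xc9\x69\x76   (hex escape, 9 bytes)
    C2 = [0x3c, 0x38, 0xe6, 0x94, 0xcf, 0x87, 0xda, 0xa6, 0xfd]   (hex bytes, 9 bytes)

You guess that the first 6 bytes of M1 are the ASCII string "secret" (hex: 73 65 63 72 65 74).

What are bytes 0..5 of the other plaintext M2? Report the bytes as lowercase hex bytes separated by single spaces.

First, C1 ⊕ C2 = (M1 ⊕ K) ⊕ (M2 ⊕ K) = M1 ⊕ M2, so the key drops out. Then M2 = (M1 ⊕ M2) ⊕ M1 over the first 6 bytes.
byte 0: (d7 XOR 3c) XOR 73 = eb XOR 73 = 98
byte 1: (f2 XOR 38) XOR 65 = ca XOR 65 = af
byte 2: (79 XOR e6) XOR 63 = 9f XOR 63 = fc
byte 3: (e3 XOR 94) XOR 72 = 77 XOR 72 = 05
byte 4: (95 XOR cf) XOR 65 = 5a XOR 65 = 3f
byte 5: (1c XOR 87) XOR 74 = 9b XOR 74 = ef

98 af fc 05 3f ef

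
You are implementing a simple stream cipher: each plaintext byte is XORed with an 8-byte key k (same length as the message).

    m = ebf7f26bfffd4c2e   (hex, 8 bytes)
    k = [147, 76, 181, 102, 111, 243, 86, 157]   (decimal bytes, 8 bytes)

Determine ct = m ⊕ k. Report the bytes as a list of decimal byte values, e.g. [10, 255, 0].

11101011 ⊕ 10010011 = 01111000
11110111 ⊕ 01001100 = 10111011
11110010 ⊕ 10110101 = 01000111
01101011 ⊕ 01100110 = 00001101
11111111 ⊕ 01101111 = 10010000
11111101 ⊕ 11110011 = 00001110
01001100 ⊕ 01010110 = 00011010
00101110 ⊕ 10011101 = 10110011

[120, 187, 71, 13, 144, 14, 26, 179]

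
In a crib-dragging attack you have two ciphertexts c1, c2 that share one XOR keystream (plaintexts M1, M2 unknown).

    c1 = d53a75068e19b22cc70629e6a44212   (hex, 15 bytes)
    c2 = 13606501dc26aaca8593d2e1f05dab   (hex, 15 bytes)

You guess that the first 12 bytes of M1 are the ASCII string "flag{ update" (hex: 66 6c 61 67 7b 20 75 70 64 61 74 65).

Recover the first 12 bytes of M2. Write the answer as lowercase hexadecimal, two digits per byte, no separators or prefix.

First, c1 ⊕ c2 = (M1 ⊕ K) ⊕ (M2 ⊕ K) = M1 ⊕ M2, so the key drops out. Then M2 = (M1 ⊕ M2) ⊕ M1 over the first 12 bytes.
byte 0: (d5 ⊕ 13) ⊕ 66 = c6 ⊕ 66 = a0
byte 1: (3a ⊕ 60) ⊕ 6c = 5a ⊕ 6c = 36
byte 2: (75 ⊕ 65) ⊕ 61 = 10 ⊕ 61 = 71
byte 3: (06 ⊕ 01) ⊕ 67 = 07 ⊕ 67 = 60
byte 4: (8e ⊕ dc) ⊕ 7b = 52 ⊕ 7b = 29
byte 5: (19 ⊕ 26) ⊕ 20 = 3f ⊕ 20 = 1f
byte 6: (b2 ⊕ aa) ⊕ 75 = 18 ⊕ 75 = 6d
byte 7: (2c ⊕ ca) ⊕ 70 = e6 ⊕ 70 = 96
byte 8: (c7 ⊕ 85) ⊕ 64 = 42 ⊕ 64 = 26
byte 9: (06 ⊕ 93) ⊕ 61 = 95 ⊕ 61 = f4
byte 10: (29 ⊕ d2) ⊕ 74 = fb ⊕ 74 = 8f
byte 11: (e6 ⊕ e1) ⊕ 65 = 07 ⊕ 65 = 62

a0367160291f6d9626f48f62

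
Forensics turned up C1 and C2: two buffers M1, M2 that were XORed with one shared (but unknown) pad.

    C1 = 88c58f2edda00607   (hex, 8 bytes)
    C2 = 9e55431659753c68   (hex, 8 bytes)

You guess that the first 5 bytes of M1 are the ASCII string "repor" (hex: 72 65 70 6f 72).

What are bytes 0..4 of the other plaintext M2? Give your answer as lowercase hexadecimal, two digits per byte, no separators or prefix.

First, C1 ⊕ C2 = (M1 ⊕ K) ⊕ (M2 ⊕ K) = M1 ⊕ M2, so the key drops out. Then M2 = (M1 ⊕ M2) ⊕ M1 over the first 5 bytes.
byte 0: (88 ^ 9e) ^ 72 = 16 ^ 72 = 64
byte 1: (c5 ^ 55) ^ 65 = 90 ^ 65 = f5
byte 2: (8f ^ 43) ^ 70 = cc ^ 70 = bc
byte 3: (2e ^ 16) ^ 6f = 38 ^ 6f = 57
byte 4: (dd ^ 59) ^ 72 = 84 ^ 72 = f6

64f5bc57f6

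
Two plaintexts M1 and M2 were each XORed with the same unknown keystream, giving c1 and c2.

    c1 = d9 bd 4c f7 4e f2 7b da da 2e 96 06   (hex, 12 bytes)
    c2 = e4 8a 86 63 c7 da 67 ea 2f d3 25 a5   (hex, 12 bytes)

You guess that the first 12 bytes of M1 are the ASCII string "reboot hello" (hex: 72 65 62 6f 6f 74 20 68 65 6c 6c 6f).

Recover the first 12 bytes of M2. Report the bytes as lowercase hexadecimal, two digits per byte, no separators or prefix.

4f52a8fbe65c3c589091dfcc

First, c1 ⊕ c2 = (M1 ⊕ K) ⊕ (M2 ⊕ K) = M1 ⊕ M2, so the key drops out. Then M2 = (M1 ⊕ M2) ⊕ M1 over the first 12 bytes.
byte 0: (d9 ^ e4) ^ 72 = 3d ^ 72 = 4f
byte 1: (bd ^ 8a) ^ 65 = 37 ^ 65 = 52
byte 2: (4c ^ 86) ^ 62 = ca ^ 62 = a8
byte 3: (f7 ^ 63) ^ 6f = 94 ^ 6f = fb
byte 4: (4e ^ c7) ^ 6f = 89 ^ 6f = e6
byte 5: (f2 ^ da) ^ 74 = 28 ^ 74 = 5c
byte 6: (7b ^ 67) ^ 20 = 1c ^ 20 = 3c
byte 7: (da ^ ea) ^ 68 = 30 ^ 68 = 58
byte 8: (da ^ 2f) ^ 65 = f5 ^ 65 = 90
byte 9: (2e ^ d3) ^ 6c = fd ^ 6c = 91
byte 10: (96 ^ 25) ^ 6c = b3 ^ 6c = df
byte 11: (06 ^ a5) ^ 6f = a3 ^ 6f = cc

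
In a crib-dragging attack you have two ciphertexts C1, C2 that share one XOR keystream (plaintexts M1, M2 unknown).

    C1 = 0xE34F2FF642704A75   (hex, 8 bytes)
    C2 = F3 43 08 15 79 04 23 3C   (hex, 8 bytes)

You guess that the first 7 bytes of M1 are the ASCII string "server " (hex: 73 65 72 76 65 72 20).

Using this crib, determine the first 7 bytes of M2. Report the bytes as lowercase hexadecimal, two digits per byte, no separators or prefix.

First, C1 ⊕ C2 = (M1 ⊕ K) ⊕ (M2 ⊕ K) = M1 ⊕ M2, so the key drops out. Then M2 = (M1 ⊕ M2) ⊕ M1 over the first 7 bytes.
byte 0: (e3 XOR f3) XOR 73 = 10 XOR 73 = 63
byte 1: (4f XOR 43) XOR 65 = 0c XOR 65 = 69
byte 2: (2f XOR 08) XOR 72 = 27 XOR 72 = 55
byte 3: (f6 XOR 15) XOR 76 = e3 XOR 76 = 95
byte 4: (42 XOR 79) XOR 65 = 3b XOR 65 = 5e
byte 5: (70 XOR 04) XOR 72 = 74 XOR 72 = 06
byte 6: (4a XOR 23) XOR 20 = 69 XOR 20 = 49

636955955e0649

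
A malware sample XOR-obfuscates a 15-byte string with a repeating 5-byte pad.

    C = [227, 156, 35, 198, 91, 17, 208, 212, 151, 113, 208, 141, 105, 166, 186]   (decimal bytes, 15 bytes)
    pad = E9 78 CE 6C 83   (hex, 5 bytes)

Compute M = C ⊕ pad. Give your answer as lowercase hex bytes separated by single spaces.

0a e4 ed aa d8 f8 a8 1a fb f2 39 f5 a7 ca 39

The 5-byte key repeats, so the effective keystream is e9 78 ce 6c 83 e9 78 ce 6c 83 e9 78 ce 6c 83.
byte 0: e3 ⊕ e9 = 0a
byte 1: 9c ⊕ 78 = e4
byte 2: 23 ⊕ ce = ed
byte 3: c6 ⊕ 6c = aa
byte 4: 5b ⊕ 83 = d8
byte 5: 11 ⊕ e9 = f8
byte 6: d0 ⊕ 78 = a8
byte 7: d4 ⊕ ce = 1a
byte 8: 97 ⊕ 6c = fb
byte 9: 71 ⊕ 83 = f2
byte 10: d0 ⊕ e9 = 39
byte 11: 8d ⊕ 78 = f5
byte 12: 69 ⊕ ce = a7
byte 13: a6 ⊕ 6c = ca
byte 14: ba ⊕ 83 = 39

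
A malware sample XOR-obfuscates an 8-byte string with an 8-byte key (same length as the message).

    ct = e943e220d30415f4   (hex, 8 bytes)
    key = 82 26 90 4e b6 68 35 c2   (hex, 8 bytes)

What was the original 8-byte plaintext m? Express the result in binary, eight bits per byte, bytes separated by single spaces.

01101011 01100101 01110010 01101110 01100101 01101100 00100000 00110110

XOR is its own inverse, so applying the key byte-wise gives the result directly.
11101001 ⊕ 10000010 = 01101011
01000011 ⊕ 00100110 = 01100101
11100010 ⊕ 10010000 = 01110010
00100000 ⊕ 01001110 = 01101110
11010011 ⊕ 10110110 = 01100101
00000100 ⊕ 01101000 = 01101100
00010101 ⊕ 00110101 = 00100000
11110100 ⊕ 11000010 = 00110110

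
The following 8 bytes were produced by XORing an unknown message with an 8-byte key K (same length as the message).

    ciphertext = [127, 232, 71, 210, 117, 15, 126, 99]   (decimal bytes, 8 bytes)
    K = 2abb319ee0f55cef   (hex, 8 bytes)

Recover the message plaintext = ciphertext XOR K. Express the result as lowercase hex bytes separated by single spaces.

55 53 76 4c 95 fa 22 8c

byte 0: 01111111 xor 00101010 = 01010101
byte 1: 11101000 xor 10111011 = 01010011
byte 2: 01000111 xor 00110001 = 01110110
byte 3: 11010010 xor 10011110 = 01001100
byte 4: 01110101 xor 11100000 = 10010101
byte 5: 00001111 xor 11110101 = 11111010
byte 6: 01111110 xor 01011100 = 00100010
byte 7: 01100011 xor 11101111 = 10001100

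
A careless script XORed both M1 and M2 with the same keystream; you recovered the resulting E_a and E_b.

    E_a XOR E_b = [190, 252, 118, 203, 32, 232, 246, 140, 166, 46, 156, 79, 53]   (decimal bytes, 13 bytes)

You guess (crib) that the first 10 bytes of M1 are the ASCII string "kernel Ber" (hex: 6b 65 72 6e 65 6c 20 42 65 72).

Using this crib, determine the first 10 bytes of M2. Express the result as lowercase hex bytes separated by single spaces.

d5 99 04 a5 45 84 d6 ce c3 5c

Since E_a ⊕ E_b = M1 ⊕ M2, XORing with the guessed M1 bytes yields the corresponding M2 bytes: M2 = (E_a ⊕ E_b) ⊕ M1.
byte 0: be XOR 6b = d5
byte 1: fc XOR 65 = 99
byte 2: 76 XOR 72 = 04
byte 3: cb XOR 6e = a5
byte 4: 20 XOR 65 = 45
byte 5: e8 XOR 6c = 84
byte 6: f6 XOR 20 = d6
byte 7: 8c XOR 42 = ce
byte 8: a6 XOR 65 = c3
byte 9: 2e XOR 72 = 5c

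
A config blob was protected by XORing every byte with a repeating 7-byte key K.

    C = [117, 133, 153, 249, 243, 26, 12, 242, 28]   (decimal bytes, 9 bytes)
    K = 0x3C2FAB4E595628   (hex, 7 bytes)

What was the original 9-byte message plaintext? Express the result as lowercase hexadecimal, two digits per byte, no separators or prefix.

49aa32b7aa4c24ce33

The 7-byte key repeats, so the effective keystream is 3c 2f ab 4e 59 56 28 3c 2f.
byte 0: 75 XOR 3c = 49
byte 1: 85 XOR 2f = aa
byte 2: 99 XOR ab = 32
byte 3: f9 XOR 4e = b7
byte 4: f3 XOR 59 = aa
byte 5: 1a XOR 56 = 4c
byte 6: 0c XOR 28 = 24
byte 7: f2 XOR 3c = ce
byte 8: 1c XOR 2f = 33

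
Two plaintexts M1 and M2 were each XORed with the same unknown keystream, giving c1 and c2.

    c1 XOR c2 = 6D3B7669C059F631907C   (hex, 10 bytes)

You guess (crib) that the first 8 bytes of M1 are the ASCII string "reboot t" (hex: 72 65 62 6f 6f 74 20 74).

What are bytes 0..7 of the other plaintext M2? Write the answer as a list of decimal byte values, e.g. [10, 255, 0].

[31, 94, 20, 6, 175, 45, 214, 69]

Since c1 ⊕ c2 = M1 ⊕ M2, XORing with the guessed M1 bytes yields the corresponding M2 bytes: M2 = (c1 ⊕ c2) ⊕ M1.
6d ⊕ 72 = 1f
3b ⊕ 65 = 5e
76 ⊕ 62 = 14
69 ⊕ 6f = 06
c0 ⊕ 6f = af
59 ⊕ 74 = 2d
f6 ⊕ 20 = d6
31 ⊕ 74 = 45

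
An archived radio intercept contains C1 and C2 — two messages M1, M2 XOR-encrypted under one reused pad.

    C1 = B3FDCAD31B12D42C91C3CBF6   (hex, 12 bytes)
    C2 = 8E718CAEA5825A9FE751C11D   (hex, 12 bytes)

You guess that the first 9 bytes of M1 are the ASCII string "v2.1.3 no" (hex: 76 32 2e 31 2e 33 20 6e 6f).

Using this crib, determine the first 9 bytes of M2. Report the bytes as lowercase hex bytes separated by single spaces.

4b be 68 4c 90 a3 ae dd 19

First, C1 ⊕ C2 = (M1 ⊕ K) ⊕ (M2 ⊕ K) = M1 ⊕ M2, so the key drops out. Then M2 = (M1 ⊕ M2) ⊕ M1 over the first 9 bytes.
byte 0: (b3 ⊕ 8e) ⊕ 76 = 3d ⊕ 76 = 4b
byte 1: (fd ⊕ 71) ⊕ 32 = 8c ⊕ 32 = be
byte 2: (ca ⊕ 8c) ⊕ 2e = 46 ⊕ 2e = 68
byte 3: (d3 ⊕ ae) ⊕ 31 = 7d ⊕ 31 = 4c
byte 4: (1b ⊕ a5) ⊕ 2e = be ⊕ 2e = 90
byte 5: (12 ⊕ 82) ⊕ 33 = 90 ⊕ 33 = a3
byte 6: (d4 ⊕ 5a) ⊕ 20 = 8e ⊕ 20 = ae
byte 7: (2c ⊕ 9f) ⊕ 6e = b3 ⊕ 6e = dd
byte 8: (91 ⊕ e7) ⊕ 6f = 76 ⊕ 6f = 19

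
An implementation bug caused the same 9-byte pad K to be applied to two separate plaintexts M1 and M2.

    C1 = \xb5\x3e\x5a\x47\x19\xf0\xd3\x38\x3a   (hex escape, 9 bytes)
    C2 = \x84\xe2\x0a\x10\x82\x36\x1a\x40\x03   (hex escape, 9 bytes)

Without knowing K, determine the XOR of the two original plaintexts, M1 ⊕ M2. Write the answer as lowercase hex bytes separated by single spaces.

C1 ⊕ C2 = (M1 ⊕ K) ⊕ (M2 ⊕ K) = M1 ⊕ M2 — the shared key cancels under XOR.
byte 0: b5 ⊕ 84 = 31
byte 1: 3e ⊕ e2 = dc
byte 2: 5a ⊕ 0a = 50
byte 3: 47 ⊕ 10 = 57
byte 4: 19 ⊕ 82 = 9b
byte 5: f0 ⊕ 36 = c6
byte 6: d3 ⊕ 1a = c9
byte 7: 38 ⊕ 40 = 78
byte 8: 3a ⊕ 03 = 39

31 dc 50 57 9b c6 c9 78 39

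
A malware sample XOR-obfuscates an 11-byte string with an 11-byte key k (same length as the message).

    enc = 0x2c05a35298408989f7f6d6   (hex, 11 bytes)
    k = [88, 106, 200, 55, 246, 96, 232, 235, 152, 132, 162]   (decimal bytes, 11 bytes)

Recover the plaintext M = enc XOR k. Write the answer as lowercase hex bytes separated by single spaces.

74 6f 6b 65 6e 20 61 62 6f 72 74

00101100 ^ 01011000 = 01110100
00000101 ^ 01101010 = 01101111
10100011 ^ 11001000 = 01101011
01010010 ^ 00110111 = 01100101
10011000 ^ 11110110 = 01101110
01000000 ^ 01100000 = 00100000
10001001 ^ 11101000 = 01100001
10001001 ^ 11101011 = 01100010
11110111 ^ 10011000 = 01101111
11110110 ^ 10000100 = 01110010
11010110 ^ 10100010 = 01110100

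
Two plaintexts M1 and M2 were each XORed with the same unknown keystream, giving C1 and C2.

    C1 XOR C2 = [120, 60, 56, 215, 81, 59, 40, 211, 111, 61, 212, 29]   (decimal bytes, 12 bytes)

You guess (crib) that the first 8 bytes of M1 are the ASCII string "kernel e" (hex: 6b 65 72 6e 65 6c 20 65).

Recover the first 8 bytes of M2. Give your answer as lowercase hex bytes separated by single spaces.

13 59 4a b9 34 57 08 b6

Since C1 ⊕ C2 = M1 ⊕ M2, XORing with the guessed M1 bytes yields the corresponding M2 bytes: M2 = (C1 ⊕ C2) ⊕ M1.
78 xor 6b = 13
3c xor 65 = 59
38 xor 72 = 4a
d7 xor 6e = b9
51 xor 65 = 34
3b xor 6c = 57
28 xor 20 = 08
d3 xor 65 = b6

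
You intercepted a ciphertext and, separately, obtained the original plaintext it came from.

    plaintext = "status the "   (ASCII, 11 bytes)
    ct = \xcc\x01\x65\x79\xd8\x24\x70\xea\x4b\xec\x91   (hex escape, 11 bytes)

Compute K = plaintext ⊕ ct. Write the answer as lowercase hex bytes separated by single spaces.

Since ct = plaintext ⊕ K, XORing both sides with plaintext gives K = plaintext ⊕ ct.
byte 0: 73 ⊕ cc = bf
byte 1: 74 ⊕ 01 = 75
byte 2: 61 ⊕ 65 = 04
byte 3: 74 ⊕ 79 = 0d
byte 4: 75 ⊕ d8 = ad
byte 5: 73 ⊕ 24 = 57
byte 6: 20 ⊕ 70 = 50
byte 7: 74 ⊕ ea = 9e
byte 8: 68 ⊕ 4b = 23
byte 9: 65 ⊕ ec = 89
byte 10: 20 ⊕ 91 = b1

bf 75 04 0d ad 57 50 9e 23 89 b1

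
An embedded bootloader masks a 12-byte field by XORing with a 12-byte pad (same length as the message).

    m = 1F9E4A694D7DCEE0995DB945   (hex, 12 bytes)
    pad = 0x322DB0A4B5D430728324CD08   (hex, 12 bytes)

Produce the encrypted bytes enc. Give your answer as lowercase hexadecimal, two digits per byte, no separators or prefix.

XOR is its own inverse, so applying the key byte-wise gives the result directly.
00011111 ^ 00110010 = 00101101
10011110 ^ 00101101 = 10110011
01001010 ^ 10110000 = 11111010
01101001 ^ 10100100 = 11001101
01001101 ^ 10110101 = 11111000
01111101 ^ 11010100 = 10101001
11001110 ^ 00110000 = 11111110
11100000 ^ 01110010 = 10010010
10011001 ^ 10000011 = 00011010
01011101 ^ 00100100 = 01111001
10111001 ^ 11001101 = 01110100
01000101 ^ 00001000 = 01001101

2db3facdf8a9fe921a79744d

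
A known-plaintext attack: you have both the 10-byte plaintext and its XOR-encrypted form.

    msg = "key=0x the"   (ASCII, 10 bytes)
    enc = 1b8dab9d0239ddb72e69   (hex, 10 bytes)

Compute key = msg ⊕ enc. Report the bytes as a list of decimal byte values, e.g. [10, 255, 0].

[112, 232, 210, 160, 50, 65, 253, 195, 70, 12]

Since enc = msg ⊕ key, XORing both sides with msg gives key = msg ⊕ enc.
107 ^  27 = 112
101 ^ 141 = 232
121 ^ 171 = 210
 61 ^ 157 = 160
 48 ^   2 =  50
120 ^  57 =  65
 32 ^ 221 = 253
116 ^ 183 = 195
104 ^  46 =  70
101 ^ 105 =  12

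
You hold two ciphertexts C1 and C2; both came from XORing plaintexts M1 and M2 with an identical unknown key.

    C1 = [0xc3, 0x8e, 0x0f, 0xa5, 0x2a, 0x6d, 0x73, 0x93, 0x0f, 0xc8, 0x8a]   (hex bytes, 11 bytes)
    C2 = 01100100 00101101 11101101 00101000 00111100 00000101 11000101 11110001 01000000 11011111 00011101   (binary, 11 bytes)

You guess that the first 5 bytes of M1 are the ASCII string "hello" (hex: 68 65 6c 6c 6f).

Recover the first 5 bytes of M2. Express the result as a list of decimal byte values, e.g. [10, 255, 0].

First, C1 ⊕ C2 = (M1 ⊕ K) ⊕ (M2 ⊕ K) = M1 ⊕ M2, so the key drops out. Then M2 = (M1 ⊕ M2) ⊕ M1 over the first 5 bytes.
byte 0: (c3 ^ 64) ^ 68 = a7 ^ 68 = cf
byte 1: (8e ^ 2d) ^ 65 = a3 ^ 65 = c6
byte 2: (0f ^ ed) ^ 6c = e2 ^ 6c = 8e
byte 3: (a5 ^ 28) ^ 6c = 8d ^ 6c = e1
byte 4: (2a ^ 3c) ^ 6f = 16 ^ 6f = 79

[207, 198, 142, 225, 121]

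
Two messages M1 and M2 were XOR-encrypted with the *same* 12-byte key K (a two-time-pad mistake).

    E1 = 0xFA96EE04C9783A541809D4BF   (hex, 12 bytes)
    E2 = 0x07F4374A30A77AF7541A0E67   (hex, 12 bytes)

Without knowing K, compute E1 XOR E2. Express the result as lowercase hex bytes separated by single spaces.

E1 ⊕ E2 = (M1 ⊕ K) ⊕ (M2 ⊕ K) = M1 ⊕ M2 — the shared key cancels under XOR.
250 ⊕   7 = 253
150 ⊕ 244 =  98
238 ⊕  55 = 217
  4 ⊕  74 =  78
201 ⊕  48 = 249
120 ⊕ 167 = 223
 58 ⊕ 122 =  64
 84 ⊕ 247 = 163
 24 ⊕  84 =  76
  9 ⊕  26 =  19
212 ⊕  14 = 218
191 ⊕ 103 = 216

fd 62 d9 4e f9 df 40 a3 4c 13 da d8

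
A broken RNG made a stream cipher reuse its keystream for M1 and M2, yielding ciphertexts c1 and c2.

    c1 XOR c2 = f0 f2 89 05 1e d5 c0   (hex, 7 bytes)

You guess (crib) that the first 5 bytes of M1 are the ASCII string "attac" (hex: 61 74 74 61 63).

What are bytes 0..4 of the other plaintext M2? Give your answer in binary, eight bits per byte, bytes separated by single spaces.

10010001 10000110 11111101 01100100 01111101

Since c1 ⊕ c2 = M1 ⊕ M2, XORing with the guessed M1 bytes yields the corresponding M2 bytes: M2 = (c1 ⊕ c2) ⊕ M1.
f0 XOR 61 = 91
f2 XOR 74 = 86
89 XOR 74 = fd
05 XOR 61 = 64
1e XOR 63 = 7d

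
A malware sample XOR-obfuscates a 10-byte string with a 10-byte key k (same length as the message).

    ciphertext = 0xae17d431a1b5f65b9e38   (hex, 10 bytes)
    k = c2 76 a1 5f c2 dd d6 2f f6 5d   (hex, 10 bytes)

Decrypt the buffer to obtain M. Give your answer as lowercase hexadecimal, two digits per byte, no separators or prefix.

6c61756e636820746865

XOR is its own inverse, so applying the key byte-wise gives the result directly.
byte 0: 174 ^ 194 = 108
byte 1:  23 ^ 118 =  97
byte 2: 212 ^ 161 = 117
byte 3:  49 ^  95 = 110
byte 4: 161 ^ 194 =  99
byte 5: 181 ^ 221 = 104
byte 6: 246 ^ 214 =  32
byte 7:  91 ^  47 = 116
byte 8: 158 ^ 246 = 104
byte 9:  56 ^  93 = 101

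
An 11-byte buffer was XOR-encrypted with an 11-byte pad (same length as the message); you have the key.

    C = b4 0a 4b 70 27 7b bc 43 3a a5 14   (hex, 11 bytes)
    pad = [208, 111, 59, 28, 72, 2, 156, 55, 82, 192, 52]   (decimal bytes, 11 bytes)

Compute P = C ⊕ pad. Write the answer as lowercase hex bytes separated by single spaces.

XOR is its own inverse, so applying the key byte-wise gives the result directly.
b4 XOR d0 = 64
0a XOR 6f = 65
4b XOR 3b = 70
70 XOR 1c = 6c
27 XOR 48 = 6f
7b XOR 02 = 79
bc XOR 9c = 20
43 XOR 37 = 74
3a XOR 52 = 68
a5 XOR c0 = 65
14 XOR 34 = 20

64 65 70 6c 6f 79 20 74 68 65 20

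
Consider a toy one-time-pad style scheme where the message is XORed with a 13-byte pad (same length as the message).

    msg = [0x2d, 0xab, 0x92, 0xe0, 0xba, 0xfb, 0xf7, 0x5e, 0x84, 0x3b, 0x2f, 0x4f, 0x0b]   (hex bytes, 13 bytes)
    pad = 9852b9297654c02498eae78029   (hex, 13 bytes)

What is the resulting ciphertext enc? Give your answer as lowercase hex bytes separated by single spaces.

byte 0: 2d XOR 98 = b5
byte 1: ab XOR 52 = f9
byte 2: 92 XOR b9 = 2b
byte 3: e0 XOR 29 = c9
byte 4: ba XOR 76 = cc
byte 5: fb XOR 54 = af
byte 6: f7 XOR c0 = 37
byte 7: 5e XOR 24 = 7a
byte 8: 84 XOR 98 = 1c
byte 9: 3b XOR ea = d1
byte 10: 2f XOR e7 = c8
byte 11: 4f XOR 80 = cf
byte 12: 0b XOR 29 = 22

b5 f9 2b c9 cc af 37 7a 1c d1 c8 cf 22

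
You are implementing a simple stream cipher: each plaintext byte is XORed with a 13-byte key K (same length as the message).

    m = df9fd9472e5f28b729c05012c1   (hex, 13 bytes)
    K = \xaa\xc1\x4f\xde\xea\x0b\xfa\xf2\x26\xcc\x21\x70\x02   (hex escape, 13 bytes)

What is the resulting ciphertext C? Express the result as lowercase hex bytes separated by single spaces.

75 5e 96 99 c4 54 d2 45 0f 0c 71 62 c3

df XOR aa = 75
9f XOR c1 = 5e
d9 XOR 4f = 96
47 XOR de = 99
2e XOR ea = c4
5f XOR 0b = 54
28 XOR fa = d2
b7 XOR f2 = 45
29 XOR 26 = 0f
c0 XOR cc = 0c
50 XOR 21 = 71
12 XOR 70 = 62
c1 XOR 02 = c3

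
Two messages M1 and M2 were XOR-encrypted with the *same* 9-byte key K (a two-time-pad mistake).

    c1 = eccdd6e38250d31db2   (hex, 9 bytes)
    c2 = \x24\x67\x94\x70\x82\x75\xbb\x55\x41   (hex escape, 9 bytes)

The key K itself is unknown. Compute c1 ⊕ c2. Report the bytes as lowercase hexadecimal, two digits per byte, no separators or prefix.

c8aa429300256848f3

c1 ⊕ c2 = (M1 ⊕ K) ⊕ (M2 ⊕ K) = M1 ⊕ M2 — the shared key cancels under XOR.
byte 0: 11101100 xor 00100100 = 11001000
byte 1: 11001101 xor 01100111 = 10101010
byte 2: 11010110 xor 10010100 = 01000010
byte 3: 11100011 xor 01110000 = 10010011
byte 4: 10000010 xor 10000010 = 00000000
byte 5: 01010000 xor 01110101 = 00100101
byte 6: 11010011 xor 10111011 = 01101000
byte 7: 00011101 xor 01010101 = 01001000
byte 8: 10110010 xor 01000001 = 11110011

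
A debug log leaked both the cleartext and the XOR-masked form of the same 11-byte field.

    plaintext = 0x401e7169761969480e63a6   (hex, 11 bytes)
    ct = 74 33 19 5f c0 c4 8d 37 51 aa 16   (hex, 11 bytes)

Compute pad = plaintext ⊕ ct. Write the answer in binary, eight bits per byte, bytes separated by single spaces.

00110100 00101101 01101000 00110110 10110110 11011101 11100100 01111111 01011111 11001001 10110000

Since ct = plaintext ⊕ pad, XORing both sides with plaintext gives pad = plaintext ⊕ ct.
40 ^ 74 = 34
1e ^ 33 = 2d
71 ^ 19 = 68
69 ^ 5f = 36
76 ^ c0 = b6
19 ^ c4 = dd
69 ^ 8d = e4
48 ^ 37 = 7f
0e ^ 51 = 5f
63 ^ aa = c9
a6 ^ 16 = b0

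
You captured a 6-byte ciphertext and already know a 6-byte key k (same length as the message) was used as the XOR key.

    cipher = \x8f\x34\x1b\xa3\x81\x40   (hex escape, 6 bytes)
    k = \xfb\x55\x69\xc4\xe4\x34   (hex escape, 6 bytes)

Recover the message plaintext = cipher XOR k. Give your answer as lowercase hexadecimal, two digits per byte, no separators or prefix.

746172676574

XOR is its own inverse, so applying the key byte-wise gives the result directly.
byte 0: 8f XOR fb = 74
byte 1: 34 XOR 55 = 61
byte 2: 1b XOR 69 = 72
byte 3: a3 XOR c4 = 67
byte 4: 81 XOR e4 = 65
byte 5: 40 XOR 34 = 74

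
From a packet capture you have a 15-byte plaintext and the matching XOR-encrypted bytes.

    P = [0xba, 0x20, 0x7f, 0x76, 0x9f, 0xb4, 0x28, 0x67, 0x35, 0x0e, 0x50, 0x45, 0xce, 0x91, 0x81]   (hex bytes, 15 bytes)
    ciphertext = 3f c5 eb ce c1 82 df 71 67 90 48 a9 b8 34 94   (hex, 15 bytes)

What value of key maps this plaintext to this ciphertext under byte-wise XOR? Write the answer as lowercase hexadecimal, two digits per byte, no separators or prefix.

Since ciphertext = P ⊕ key, XORing both sides with P gives key = P ⊕ ciphertext.
byte 0: ba XOR 3f = 85
byte 1: 20 XOR c5 = e5
byte 2: 7f XOR eb = 94
byte 3: 76 XOR ce = b8
byte 4: 9f XOR c1 = 5e
byte 5: b4 XOR 82 = 36
byte 6: 28 XOR df = f7
byte 7: 67 XOR 71 = 16
byte 8: 35 XOR 67 = 52
byte 9: 0e XOR 90 = 9e
byte 10: 50 XOR 48 = 18
byte 11: 45 XOR a9 = ec
byte 12: ce XOR b8 = 76
byte 13: 91 XOR 34 = a5
byte 14: 81 XOR 94 = 15

85e594b85e36f716529e18ec76a515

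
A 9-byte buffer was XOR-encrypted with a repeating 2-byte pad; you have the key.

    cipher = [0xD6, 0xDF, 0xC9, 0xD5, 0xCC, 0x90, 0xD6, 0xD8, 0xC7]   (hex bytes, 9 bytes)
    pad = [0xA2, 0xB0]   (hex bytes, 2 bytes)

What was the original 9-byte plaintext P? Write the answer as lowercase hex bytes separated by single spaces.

74 6f 6b 65 6e 20 74 68 65

The 2-byte key repeats, so the effective keystream is a2 b0 a2 b0 a2 b0 a2 b0 a2.
byte 0: 11010110 ^ 10100010 = 01110100
byte 1: 11011111 ^ 10110000 = 01101111
byte 2: 11001001 ^ 10100010 = 01101011
byte 3: 11010101 ^ 10110000 = 01100101
byte 4: 11001100 ^ 10100010 = 01101110
byte 5: 10010000 ^ 10110000 = 00100000
byte 6: 11010110 ^ 10100010 = 01110100
byte 7: 11011000 ^ 10110000 = 01101000
byte 8: 11000111 ^ 10100010 = 01100101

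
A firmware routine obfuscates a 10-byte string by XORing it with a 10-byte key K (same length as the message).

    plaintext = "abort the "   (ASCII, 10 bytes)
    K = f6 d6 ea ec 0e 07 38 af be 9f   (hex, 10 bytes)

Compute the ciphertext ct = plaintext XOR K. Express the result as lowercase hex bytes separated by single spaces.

97 b4 85 9e 7a 27 4c c7 db bf

61 xor f6 = 97
62 xor d6 = b4
6f xor ea = 85
72 xor ec = 9e
74 xor 0e = 7a
20 xor 07 = 27
74 xor 38 = 4c
68 xor af = c7
65 xor be = db
20 xor 9f = bf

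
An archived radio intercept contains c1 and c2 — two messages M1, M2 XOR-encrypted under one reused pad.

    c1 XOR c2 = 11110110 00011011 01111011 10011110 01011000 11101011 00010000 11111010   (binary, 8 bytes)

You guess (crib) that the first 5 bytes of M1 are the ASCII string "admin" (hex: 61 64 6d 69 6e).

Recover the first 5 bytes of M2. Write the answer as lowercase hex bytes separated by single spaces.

Since c1 ⊕ c2 = M1 ⊕ M2, XORing with the guessed M1 bytes yields the corresponding M2 bytes: M2 = (c1 ⊕ c2) ⊕ M1.
f6 ^ 61 = 97
1b ^ 64 = 7f
7b ^ 6d = 16
9e ^ 69 = f7
58 ^ 6e = 36

97 7f 16 f7 36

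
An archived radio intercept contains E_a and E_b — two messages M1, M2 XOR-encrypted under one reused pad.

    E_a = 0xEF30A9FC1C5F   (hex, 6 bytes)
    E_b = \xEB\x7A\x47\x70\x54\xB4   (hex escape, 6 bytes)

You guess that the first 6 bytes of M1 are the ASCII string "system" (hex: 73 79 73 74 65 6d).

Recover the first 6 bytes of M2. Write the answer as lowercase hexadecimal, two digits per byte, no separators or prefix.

77339df82d86

First, E_a ⊕ E_b = (M1 ⊕ K) ⊕ (M2 ⊕ K) = M1 ⊕ M2, so the key drops out. Then M2 = (M1 ⊕ M2) ⊕ M1 over the first 6 bytes.
byte 0: (ef xor eb) xor 73 = 04 xor 73 = 77
byte 1: (30 xor 7a) xor 79 = 4a xor 79 = 33
byte 2: (a9 xor 47) xor 73 = ee xor 73 = 9d
byte 3: (fc xor 70) xor 74 = 8c xor 74 = f8
byte 4: (1c xor 54) xor 65 = 48 xor 65 = 2d
byte 5: (5f xor b4) xor 6d = eb xor 6d = 86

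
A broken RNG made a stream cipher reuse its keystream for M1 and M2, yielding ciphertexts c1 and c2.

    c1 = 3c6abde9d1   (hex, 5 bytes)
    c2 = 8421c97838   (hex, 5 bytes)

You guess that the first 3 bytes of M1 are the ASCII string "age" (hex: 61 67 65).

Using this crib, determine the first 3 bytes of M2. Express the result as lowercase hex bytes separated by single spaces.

First, c1 ⊕ c2 = (M1 ⊕ K) ⊕ (M2 ⊕ K) = M1 ⊕ M2, so the key drops out. Then M2 = (M1 ⊕ M2) ⊕ M1 over the first 3 bytes.
byte 0: (3c xor 84) xor 61 = b8 xor 61 = d9
byte 1: (6a xor 21) xor 67 = 4b xor 67 = 2c
byte 2: (bd xor c9) xor 65 = 74 xor 65 = 11

d9 2c 11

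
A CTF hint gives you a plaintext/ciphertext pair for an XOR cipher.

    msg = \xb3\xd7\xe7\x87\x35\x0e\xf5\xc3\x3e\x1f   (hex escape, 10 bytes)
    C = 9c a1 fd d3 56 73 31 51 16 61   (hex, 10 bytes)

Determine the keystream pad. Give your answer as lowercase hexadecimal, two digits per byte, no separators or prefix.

Since C = msg ⊕ pad, XORing both sides with msg gives pad = msg ⊕ C.
b3 ^ 9c = 2f
d7 ^ a1 = 76
e7 ^ fd = 1a
87 ^ d3 = 54
35 ^ 56 = 63
0e ^ 73 = 7d
f5 ^ 31 = c4
c3 ^ 51 = 92
3e ^ 16 = 28
1f ^ 61 = 7e

2f761a54637dc492287e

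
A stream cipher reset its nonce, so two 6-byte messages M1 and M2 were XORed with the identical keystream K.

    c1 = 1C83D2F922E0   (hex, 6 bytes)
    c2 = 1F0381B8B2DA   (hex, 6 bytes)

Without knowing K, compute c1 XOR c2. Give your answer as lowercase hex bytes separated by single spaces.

c1 ⊕ c2 = (M1 ⊕ K) ⊕ (M2 ⊕ K) = M1 ⊕ M2 — the shared key cancels under XOR.
1c ⊕ 1f = 03
83 ⊕ 03 = 80
d2 ⊕ 81 = 53
f9 ⊕ b8 = 41
22 ⊕ b2 = 90
e0 ⊕ da = 3a

03 80 53 41 90 3a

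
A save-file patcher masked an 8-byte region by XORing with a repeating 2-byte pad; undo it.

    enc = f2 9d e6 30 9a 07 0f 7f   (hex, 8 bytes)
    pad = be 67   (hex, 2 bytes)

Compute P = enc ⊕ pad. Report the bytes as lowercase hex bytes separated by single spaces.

4c fa 58 57 24 60 b1 18

The 2-byte key repeats, so the effective keystream is be 67 be 67 be 67 be 67.
byte 0: f2 ^ be = 4c
byte 1: 9d ^ 67 = fa
byte 2: e6 ^ be = 58
byte 3: 30 ^ 67 = 57
byte 4: 9a ^ be = 24
byte 5: 07 ^ 67 = 60
byte 6: 0f ^ be = b1
byte 7: 7f ^ 67 = 18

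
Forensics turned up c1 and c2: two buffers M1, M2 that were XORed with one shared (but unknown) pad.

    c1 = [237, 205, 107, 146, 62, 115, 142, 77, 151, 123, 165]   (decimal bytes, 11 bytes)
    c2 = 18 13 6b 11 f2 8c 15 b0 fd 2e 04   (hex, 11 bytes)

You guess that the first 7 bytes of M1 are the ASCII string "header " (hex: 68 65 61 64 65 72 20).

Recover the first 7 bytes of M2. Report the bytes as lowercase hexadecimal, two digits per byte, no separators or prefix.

First, c1 ⊕ c2 = (M1 ⊕ K) ⊕ (M2 ⊕ K) = M1 ⊕ M2, so the key drops out. Then M2 = (M1 ⊕ M2) ⊕ M1 over the first 7 bytes.
byte 0: (ed ^ 18) ^ 68 = f5 ^ 68 = 9d
byte 1: (cd ^ 13) ^ 65 = de ^ 65 = bb
byte 2: (6b ^ 6b) ^ 61 = 00 ^ 61 = 61
byte 3: (92 ^ 11) ^ 64 = 83 ^ 64 = e7
byte 4: (3e ^ f2) ^ 65 = cc ^ 65 = a9
byte 5: (73 ^ 8c) ^ 72 = ff ^ 72 = 8d
byte 6: (8e ^ 15) ^ 20 = 9b ^ 20 = bb

9dbb61e7a98dbb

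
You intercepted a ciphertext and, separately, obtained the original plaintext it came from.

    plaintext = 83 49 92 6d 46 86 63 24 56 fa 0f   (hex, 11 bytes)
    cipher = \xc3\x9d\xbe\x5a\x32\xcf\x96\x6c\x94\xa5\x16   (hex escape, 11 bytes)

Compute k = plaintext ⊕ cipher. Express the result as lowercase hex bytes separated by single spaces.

40 d4 2c 37 74 49 f5 48 c2 5f 19

Since cipher = plaintext ⊕ k, XORing both sides with plaintext gives k = plaintext ⊕ cipher.
byte 0: 131 xor 195 =  64
byte 1:  73 xor 157 = 212
byte 2: 146 xor 190 =  44
byte 3: 109 xor  90 =  55
byte 4:  70 xor  50 = 116
byte 5: 134 xor 207 =  73
byte 6:  99 xor 150 = 245
byte 7:  36 xor 108 =  72
byte 8:  86 xor 148 = 194
byte 9: 250 xor 165 =  95
byte 10:  15 xor  22 =  25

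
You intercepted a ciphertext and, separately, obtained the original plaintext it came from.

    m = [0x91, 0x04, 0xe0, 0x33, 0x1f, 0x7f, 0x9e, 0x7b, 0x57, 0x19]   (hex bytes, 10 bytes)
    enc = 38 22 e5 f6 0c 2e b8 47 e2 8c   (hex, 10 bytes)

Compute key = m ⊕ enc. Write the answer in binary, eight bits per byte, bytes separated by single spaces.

10101001 00100110 00000101 11000101 00010011 01010001 00100110 00111100 10110101 10010101

Since enc = m ⊕ key, XORing both sides with m gives key = m ⊕ enc.
91 xor 38 = a9
04 xor 22 = 26
e0 xor e5 = 05
33 xor f6 = c5
1f xor 0c = 13
7f xor 2e = 51
9e xor b8 = 26
7b xor 47 = 3c
57 xor e2 = b5
19 xor 8c = 95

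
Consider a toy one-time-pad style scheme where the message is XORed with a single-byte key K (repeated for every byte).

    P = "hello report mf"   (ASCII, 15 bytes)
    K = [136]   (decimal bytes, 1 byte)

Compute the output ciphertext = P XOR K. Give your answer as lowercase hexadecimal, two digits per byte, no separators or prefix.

The 1-byte key repeats, so the effective keystream is 88 88 88 88 88 88 88 88 88 88 88 88 88 88 88.
byte 0: 104 XOR 136 = 224
byte 1: 101 XOR 136 = 237
byte 2: 108 XOR 136 = 228
byte 3: 108 XOR 136 = 228
byte 4: 111 XOR 136 = 231
byte 5:  32 XOR 136 = 168
byte 6: 114 XOR 136 = 250
byte 7: 101 XOR 136 = 237
byte 8: 112 XOR 136 = 248
byte 9: 111 XOR 136 = 231
byte 10: 114 XOR 136 = 250
byte 11: 116 XOR 136 = 252
byte 12:  32 XOR 136 = 168
byte 13: 109 XOR 136 = 229
byte 14: 102 XOR 136 = 238

e0ede4e4e7a8faedf8e7fafca8e5ee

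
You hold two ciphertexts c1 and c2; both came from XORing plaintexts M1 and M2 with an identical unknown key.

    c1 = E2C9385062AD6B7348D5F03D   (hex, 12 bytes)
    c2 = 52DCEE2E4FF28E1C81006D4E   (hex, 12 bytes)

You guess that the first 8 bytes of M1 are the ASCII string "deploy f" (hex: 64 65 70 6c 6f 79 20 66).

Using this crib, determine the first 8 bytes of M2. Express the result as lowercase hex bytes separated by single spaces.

First, c1 ⊕ c2 = (M1 ⊕ K) ⊕ (M2 ⊕ K) = M1 ⊕ M2, so the key drops out. Then M2 = (M1 ⊕ M2) ⊕ M1 over the first 8 bytes.
byte 0: (e2 ^ 52) ^ 64 = b0 ^ 64 = d4
byte 1: (c9 ^ dc) ^ 65 = 15 ^ 65 = 70
byte 2: (38 ^ ee) ^ 70 = d6 ^ 70 = a6
byte 3: (50 ^ 2e) ^ 6c = 7e ^ 6c = 12
byte 4: (62 ^ 4f) ^ 6f = 2d ^ 6f = 42
byte 5: (ad ^ f2) ^ 79 = 5f ^ 79 = 26
byte 6: (6b ^ 8e) ^ 20 = e5 ^ 20 = c5
byte 7: (73 ^ 1c) ^ 66 = 6f ^ 66 = 09

d4 70 a6 12 42 26 c5 09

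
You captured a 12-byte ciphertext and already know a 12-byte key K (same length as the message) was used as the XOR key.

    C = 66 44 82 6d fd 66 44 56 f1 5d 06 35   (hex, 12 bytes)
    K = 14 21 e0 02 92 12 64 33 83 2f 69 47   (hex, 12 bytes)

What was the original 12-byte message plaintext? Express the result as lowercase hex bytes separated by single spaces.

72 65 62 6f 6f 74 20 65 72 72 6f 72

XOR is its own inverse, so applying the key byte-wise gives the result directly.
66 ⊕ 14 = 72
44 ⊕ 21 = 65
82 ⊕ e0 = 62
6d ⊕ 02 = 6f
fd ⊕ 92 = 6f
66 ⊕ 12 = 74
44 ⊕ 64 = 20
56 ⊕ 33 = 65
f1 ⊕ 83 = 72
5d ⊕ 2f = 72
06 ⊕ 69 = 6f
35 ⊕ 47 = 72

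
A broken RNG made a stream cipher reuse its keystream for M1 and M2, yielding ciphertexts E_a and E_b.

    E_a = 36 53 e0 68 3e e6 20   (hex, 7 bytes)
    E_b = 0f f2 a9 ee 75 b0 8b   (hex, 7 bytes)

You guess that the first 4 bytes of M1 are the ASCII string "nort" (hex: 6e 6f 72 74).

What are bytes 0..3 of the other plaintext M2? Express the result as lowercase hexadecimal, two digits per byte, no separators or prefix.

First, E_a ⊕ E_b = (M1 ⊕ K) ⊕ (M2 ⊕ K) = M1 ⊕ M2, so the key drops out. Then M2 = (M1 ⊕ M2) ⊕ M1 over the first 4 bytes.
byte 0: (36 XOR 0f) XOR 6e = 39 XOR 6e = 57
byte 1: (53 XOR f2) XOR 6f = a1 XOR 6f = ce
byte 2: (e0 XOR a9) XOR 72 = 49 XOR 72 = 3b
byte 3: (68 XOR ee) XOR 74 = 86 XOR 74 = f2

57ce3bf2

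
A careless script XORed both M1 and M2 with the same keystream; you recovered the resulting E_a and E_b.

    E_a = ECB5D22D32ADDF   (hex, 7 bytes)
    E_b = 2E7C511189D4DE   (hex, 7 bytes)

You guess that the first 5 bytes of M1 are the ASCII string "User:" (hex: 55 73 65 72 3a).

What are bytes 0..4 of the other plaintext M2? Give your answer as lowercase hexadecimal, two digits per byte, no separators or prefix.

97bae64e81

First, E_a ⊕ E_b = (M1 ⊕ K) ⊕ (M2 ⊕ K) = M1 ⊕ M2, so the key drops out. Then M2 = (M1 ⊕ M2) ⊕ M1 over the first 5 bytes.
byte 0: (ec ^ 2e) ^ 55 = c2 ^ 55 = 97
byte 1: (b5 ^ 7c) ^ 73 = c9 ^ 73 = ba
byte 2: (d2 ^ 51) ^ 65 = 83 ^ 65 = e6
byte 3: (2d ^ 11) ^ 72 = 3c ^ 72 = 4e
byte 4: (32 ^ 89) ^ 3a = bb ^ 3a = 81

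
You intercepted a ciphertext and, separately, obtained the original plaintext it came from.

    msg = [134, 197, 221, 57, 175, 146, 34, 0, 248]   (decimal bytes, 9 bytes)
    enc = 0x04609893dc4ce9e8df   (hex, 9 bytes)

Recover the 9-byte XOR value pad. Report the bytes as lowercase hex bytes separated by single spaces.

Since enc = msg ⊕ pad, XORing both sides with msg gives pad = msg ⊕ enc.
86 xor 04 = 82
c5 xor 60 = a5
dd xor 98 = 45
39 xor 93 = aa
af xor dc = 73
92 xor 4c = de
22 xor e9 = cb
00 xor e8 = e8
f8 xor df = 27

82 a5 45 aa 73 de cb e8 27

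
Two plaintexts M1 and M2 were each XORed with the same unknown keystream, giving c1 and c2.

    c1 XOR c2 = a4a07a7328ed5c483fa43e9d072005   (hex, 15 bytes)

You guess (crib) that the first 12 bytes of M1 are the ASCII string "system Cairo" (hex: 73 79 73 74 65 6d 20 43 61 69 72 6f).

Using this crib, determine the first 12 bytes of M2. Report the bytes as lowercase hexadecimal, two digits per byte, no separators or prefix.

Since c1 ⊕ c2 = M1 ⊕ M2, XORing with the guessed M1 bytes yields the corresponding M2 bytes: M2 = (c1 ⊕ c2) ⊕ M1.
164 ⊕ 115 = 215
160 ⊕ 121 = 217
122 ⊕ 115 =   9
115 ⊕ 116 =   7
 40 ⊕ 101 =  77
237 ⊕ 109 = 128
 92 ⊕  32 = 124
 72 ⊕  67 =  11
 63 ⊕  97 =  94
164 ⊕ 105 = 205
 62 ⊕ 114 =  76
157 ⊕ 111 = 242

d7d909074d807c0b5ecd4cf2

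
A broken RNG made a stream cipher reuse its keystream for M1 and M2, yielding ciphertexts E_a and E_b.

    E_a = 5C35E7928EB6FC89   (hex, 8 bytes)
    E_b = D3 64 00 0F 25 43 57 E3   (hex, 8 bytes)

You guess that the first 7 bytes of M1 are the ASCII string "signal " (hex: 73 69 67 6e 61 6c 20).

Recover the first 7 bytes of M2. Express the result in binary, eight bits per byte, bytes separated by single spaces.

First, E_a ⊕ E_b = (M1 ⊕ K) ⊕ (M2 ⊕ K) = M1 ⊕ M2, so the key drops out. Then M2 = (M1 ⊕ M2) ⊕ M1 over the first 7 bytes.
byte 0: (5c ⊕ d3) ⊕ 73 = 8f ⊕ 73 = fc
byte 1: (35 ⊕ 64) ⊕ 69 = 51 ⊕ 69 = 38
byte 2: (e7 ⊕ 00) ⊕ 67 = e7 ⊕ 67 = 80
byte 3: (92 ⊕ 0f) ⊕ 6e = 9d ⊕ 6e = f3
byte 4: (8e ⊕ 25) ⊕ 61 = ab ⊕ 61 = ca
byte 5: (b6 ⊕ 43) ⊕ 6c = f5 ⊕ 6c = 99
byte 6: (fc ⊕ 57) ⊕ 20 = ab ⊕ 20 = 8b

11111100 00111000 10000000 11110011 11001010 10011001 10001011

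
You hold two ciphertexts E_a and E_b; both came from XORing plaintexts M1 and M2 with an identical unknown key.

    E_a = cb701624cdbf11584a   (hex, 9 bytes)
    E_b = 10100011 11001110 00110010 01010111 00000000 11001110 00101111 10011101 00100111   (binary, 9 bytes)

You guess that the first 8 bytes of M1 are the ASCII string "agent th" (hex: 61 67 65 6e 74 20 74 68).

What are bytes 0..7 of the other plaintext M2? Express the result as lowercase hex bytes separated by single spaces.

09 d9 41 1d b9 51 4a ad

First, E_a ⊕ E_b = (M1 ⊕ K) ⊕ (M2 ⊕ K) = M1 ⊕ M2, so the key drops out. Then M2 = (M1 ⊕ M2) ⊕ M1 over the first 8 bytes.
byte 0: (cb XOR a3) XOR 61 = 68 XOR 61 = 09
byte 1: (70 XOR ce) XOR 67 = be XOR 67 = d9
byte 2: (16 XOR 32) XOR 65 = 24 XOR 65 = 41
byte 3: (24 XOR 57) XOR 6e = 73 XOR 6e = 1d
byte 4: (cd XOR 00) XOR 74 = cd XOR 74 = b9
byte 5: (bf XOR ce) XOR 20 = 71 XOR 20 = 51
byte 6: (11 XOR 2f) XOR 74 = 3e XOR 74 = 4a
byte 7: (58 XOR 9d) XOR 68 = c5 XOR 68 = ad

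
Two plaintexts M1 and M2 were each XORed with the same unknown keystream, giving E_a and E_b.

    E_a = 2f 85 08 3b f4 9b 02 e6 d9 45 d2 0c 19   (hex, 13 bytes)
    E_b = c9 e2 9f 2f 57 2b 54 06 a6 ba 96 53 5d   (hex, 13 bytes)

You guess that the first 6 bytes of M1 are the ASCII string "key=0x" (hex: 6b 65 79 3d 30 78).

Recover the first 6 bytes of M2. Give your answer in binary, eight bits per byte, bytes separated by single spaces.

10001101 00000010 11101110 00101001 10010011 11001000

First, E_a ⊕ E_b = (M1 ⊕ K) ⊕ (M2 ⊕ K) = M1 ⊕ M2, so the key drops out. Then M2 = (M1 ⊕ M2) ⊕ M1 over the first 6 bytes.
byte 0: (2f xor c9) xor 6b = e6 xor 6b = 8d
byte 1: (85 xor e2) xor 65 = 67 xor 65 = 02
byte 2: (08 xor 9f) xor 79 = 97 xor 79 = ee
byte 3: (3b xor 2f) xor 3d = 14 xor 3d = 29
byte 4: (f4 xor 57) xor 30 = a3 xor 30 = 93
byte 5: (9b xor 2b) xor 78 = b0 xor 78 = c8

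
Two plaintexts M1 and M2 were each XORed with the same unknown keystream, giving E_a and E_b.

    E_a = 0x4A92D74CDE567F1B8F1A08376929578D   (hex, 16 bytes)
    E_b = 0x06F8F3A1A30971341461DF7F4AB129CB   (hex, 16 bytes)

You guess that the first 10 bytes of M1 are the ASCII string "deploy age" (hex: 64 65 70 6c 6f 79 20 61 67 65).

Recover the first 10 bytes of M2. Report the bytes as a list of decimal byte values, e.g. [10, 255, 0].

First, E_a ⊕ E_b = (M1 ⊕ K) ⊕ (M2 ⊕ K) = M1 ⊕ M2, so the key drops out. Then M2 = (M1 ⊕ M2) ⊕ M1 over the first 10 bytes.
byte 0: (4a XOR 06) XOR 64 = 4c XOR 64 = 28
byte 1: (92 XOR f8) XOR 65 = 6a XOR 65 = 0f
byte 2: (d7 XOR f3) XOR 70 = 24 XOR 70 = 54
byte 3: (4c XOR a1) XOR 6c = ed XOR 6c = 81
byte 4: (de XOR a3) XOR 6f = 7d XOR 6f = 12
byte 5: (56 XOR 09) XOR 79 = 5f XOR 79 = 26
byte 6: (7f XOR 71) XOR 20 = 0e XOR 20 = 2e
byte 7: (1b XOR 34) XOR 61 = 2f XOR 61 = 4e
byte 8: (8f XOR 14) XOR 67 = 9b XOR 67 = fc
byte 9: (1a XOR 61) XOR 65 = 7b XOR 65 = 1e

[40, 15, 84, 129, 18, 38, 46, 78, 252, 30]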